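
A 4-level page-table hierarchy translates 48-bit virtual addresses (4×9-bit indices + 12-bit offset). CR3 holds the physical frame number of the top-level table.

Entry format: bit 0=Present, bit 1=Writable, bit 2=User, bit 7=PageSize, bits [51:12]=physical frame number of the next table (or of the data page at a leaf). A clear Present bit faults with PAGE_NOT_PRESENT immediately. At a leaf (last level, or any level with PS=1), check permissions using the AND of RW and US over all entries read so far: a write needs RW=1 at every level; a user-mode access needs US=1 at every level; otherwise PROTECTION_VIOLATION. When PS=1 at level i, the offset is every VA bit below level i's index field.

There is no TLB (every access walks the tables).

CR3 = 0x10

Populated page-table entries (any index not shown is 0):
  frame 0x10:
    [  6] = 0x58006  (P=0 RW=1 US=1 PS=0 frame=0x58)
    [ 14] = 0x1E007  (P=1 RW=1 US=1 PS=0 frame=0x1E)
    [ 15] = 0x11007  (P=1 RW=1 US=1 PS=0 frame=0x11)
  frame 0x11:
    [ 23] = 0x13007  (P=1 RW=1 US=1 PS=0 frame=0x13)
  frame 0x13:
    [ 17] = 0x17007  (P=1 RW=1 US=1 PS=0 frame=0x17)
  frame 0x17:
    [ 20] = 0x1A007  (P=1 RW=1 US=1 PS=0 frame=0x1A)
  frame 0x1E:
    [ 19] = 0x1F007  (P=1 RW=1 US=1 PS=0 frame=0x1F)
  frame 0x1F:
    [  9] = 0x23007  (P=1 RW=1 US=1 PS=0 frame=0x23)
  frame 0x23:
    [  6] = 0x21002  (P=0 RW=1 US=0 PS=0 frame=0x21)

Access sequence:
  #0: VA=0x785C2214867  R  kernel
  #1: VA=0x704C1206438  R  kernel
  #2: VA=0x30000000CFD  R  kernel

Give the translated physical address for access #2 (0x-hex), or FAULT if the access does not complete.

Walk each access:
#0 VA=0x785C2214867 (r,kernel):
  [0] read 0x10 idx=15: raw=0x11007 flags P=1 W=1 U=1 S=0
  [1] read 0x11 idx=23: raw=0x13007 flags P=1 W=1 U=1 S=0
  [2] read 0x13 idx=17: raw=0x17007 flags P=1 W=1 U=1 S=0
  [3] read 0x17 idx=20: raw=0x1A007 flags P=1 W=1 U=1 S=0
  → PA=0x1A867  (4 entries read)
#1 VA=0x704C1206438 (r,kernel):
  [0] read 0x10 idx=14: raw=0x1E007 flags P=1 W=1 U=1 S=0
  [1] read 0x1E idx=19: raw=0x1F007 flags P=1 W=1 U=1 S=0
  [2] read 0x1F idx=9: raw=0x23007 flags P=1 W=1 U=1 S=0
  [3] read 0x23 idx=6: raw=0x21002 flags P=0 W=1 U=0 S=0
  ✗ PAGE_NOT_PRESENT  [4 reads]
#2 VA=0x30000000CFD (r,kernel):
  [0] read 0x10 idx=6: raw=0x58006 flags P=0 W=1 U=1 S=0
  ✗ PAGE_NOT_PRESENT  [1 reads]

Access #2 PA: FAULT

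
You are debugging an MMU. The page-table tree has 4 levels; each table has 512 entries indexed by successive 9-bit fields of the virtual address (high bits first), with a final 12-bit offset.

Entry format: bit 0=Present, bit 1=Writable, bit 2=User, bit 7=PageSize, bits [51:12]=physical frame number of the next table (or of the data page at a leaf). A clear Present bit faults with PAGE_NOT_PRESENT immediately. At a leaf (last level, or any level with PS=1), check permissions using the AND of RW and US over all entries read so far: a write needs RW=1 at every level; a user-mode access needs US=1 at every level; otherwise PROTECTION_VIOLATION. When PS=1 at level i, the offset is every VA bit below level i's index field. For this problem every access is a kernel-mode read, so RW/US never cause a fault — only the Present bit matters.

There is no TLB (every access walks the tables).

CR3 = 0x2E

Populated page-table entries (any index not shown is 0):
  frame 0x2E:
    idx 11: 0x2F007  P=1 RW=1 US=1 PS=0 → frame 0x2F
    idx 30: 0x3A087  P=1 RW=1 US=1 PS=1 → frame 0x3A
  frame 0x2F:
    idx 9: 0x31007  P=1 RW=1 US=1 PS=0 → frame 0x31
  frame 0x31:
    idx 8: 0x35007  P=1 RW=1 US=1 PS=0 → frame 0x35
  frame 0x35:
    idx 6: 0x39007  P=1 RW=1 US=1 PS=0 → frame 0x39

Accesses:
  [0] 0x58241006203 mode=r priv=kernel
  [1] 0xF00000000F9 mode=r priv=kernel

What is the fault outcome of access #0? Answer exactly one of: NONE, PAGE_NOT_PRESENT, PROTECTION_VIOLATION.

Walk each access:
#0 VA=0x58241006203 (r,kernel):
  L0: frame=0x2E idx=11 entry=0x2F007 [P=1 RW=1 US=1 PS=0]
  L1: frame=0x2F idx=9 entry=0x31007 [P=1 RW=1 US=1 PS=0]
  L2: frame=0x31 idx=8 entry=0x35007 [P=1 RW=1 US=1 PS=0]
  L3: frame=0x35 idx=6 entry=0x39007 [P=1 RW=1 US=1 PS=0]
  ✓ 0x39203  — 4 lookups
#1 VA=0xF00000000F9 (r,kernel):
  L0: frame=0x2E idx=30 entry=0x3A087 [P=1 RW=1 US=1 PS=1]
  ✓ 0x3A0F9 (huge @L0)  — 1 lookups

Access #0 fault: NONE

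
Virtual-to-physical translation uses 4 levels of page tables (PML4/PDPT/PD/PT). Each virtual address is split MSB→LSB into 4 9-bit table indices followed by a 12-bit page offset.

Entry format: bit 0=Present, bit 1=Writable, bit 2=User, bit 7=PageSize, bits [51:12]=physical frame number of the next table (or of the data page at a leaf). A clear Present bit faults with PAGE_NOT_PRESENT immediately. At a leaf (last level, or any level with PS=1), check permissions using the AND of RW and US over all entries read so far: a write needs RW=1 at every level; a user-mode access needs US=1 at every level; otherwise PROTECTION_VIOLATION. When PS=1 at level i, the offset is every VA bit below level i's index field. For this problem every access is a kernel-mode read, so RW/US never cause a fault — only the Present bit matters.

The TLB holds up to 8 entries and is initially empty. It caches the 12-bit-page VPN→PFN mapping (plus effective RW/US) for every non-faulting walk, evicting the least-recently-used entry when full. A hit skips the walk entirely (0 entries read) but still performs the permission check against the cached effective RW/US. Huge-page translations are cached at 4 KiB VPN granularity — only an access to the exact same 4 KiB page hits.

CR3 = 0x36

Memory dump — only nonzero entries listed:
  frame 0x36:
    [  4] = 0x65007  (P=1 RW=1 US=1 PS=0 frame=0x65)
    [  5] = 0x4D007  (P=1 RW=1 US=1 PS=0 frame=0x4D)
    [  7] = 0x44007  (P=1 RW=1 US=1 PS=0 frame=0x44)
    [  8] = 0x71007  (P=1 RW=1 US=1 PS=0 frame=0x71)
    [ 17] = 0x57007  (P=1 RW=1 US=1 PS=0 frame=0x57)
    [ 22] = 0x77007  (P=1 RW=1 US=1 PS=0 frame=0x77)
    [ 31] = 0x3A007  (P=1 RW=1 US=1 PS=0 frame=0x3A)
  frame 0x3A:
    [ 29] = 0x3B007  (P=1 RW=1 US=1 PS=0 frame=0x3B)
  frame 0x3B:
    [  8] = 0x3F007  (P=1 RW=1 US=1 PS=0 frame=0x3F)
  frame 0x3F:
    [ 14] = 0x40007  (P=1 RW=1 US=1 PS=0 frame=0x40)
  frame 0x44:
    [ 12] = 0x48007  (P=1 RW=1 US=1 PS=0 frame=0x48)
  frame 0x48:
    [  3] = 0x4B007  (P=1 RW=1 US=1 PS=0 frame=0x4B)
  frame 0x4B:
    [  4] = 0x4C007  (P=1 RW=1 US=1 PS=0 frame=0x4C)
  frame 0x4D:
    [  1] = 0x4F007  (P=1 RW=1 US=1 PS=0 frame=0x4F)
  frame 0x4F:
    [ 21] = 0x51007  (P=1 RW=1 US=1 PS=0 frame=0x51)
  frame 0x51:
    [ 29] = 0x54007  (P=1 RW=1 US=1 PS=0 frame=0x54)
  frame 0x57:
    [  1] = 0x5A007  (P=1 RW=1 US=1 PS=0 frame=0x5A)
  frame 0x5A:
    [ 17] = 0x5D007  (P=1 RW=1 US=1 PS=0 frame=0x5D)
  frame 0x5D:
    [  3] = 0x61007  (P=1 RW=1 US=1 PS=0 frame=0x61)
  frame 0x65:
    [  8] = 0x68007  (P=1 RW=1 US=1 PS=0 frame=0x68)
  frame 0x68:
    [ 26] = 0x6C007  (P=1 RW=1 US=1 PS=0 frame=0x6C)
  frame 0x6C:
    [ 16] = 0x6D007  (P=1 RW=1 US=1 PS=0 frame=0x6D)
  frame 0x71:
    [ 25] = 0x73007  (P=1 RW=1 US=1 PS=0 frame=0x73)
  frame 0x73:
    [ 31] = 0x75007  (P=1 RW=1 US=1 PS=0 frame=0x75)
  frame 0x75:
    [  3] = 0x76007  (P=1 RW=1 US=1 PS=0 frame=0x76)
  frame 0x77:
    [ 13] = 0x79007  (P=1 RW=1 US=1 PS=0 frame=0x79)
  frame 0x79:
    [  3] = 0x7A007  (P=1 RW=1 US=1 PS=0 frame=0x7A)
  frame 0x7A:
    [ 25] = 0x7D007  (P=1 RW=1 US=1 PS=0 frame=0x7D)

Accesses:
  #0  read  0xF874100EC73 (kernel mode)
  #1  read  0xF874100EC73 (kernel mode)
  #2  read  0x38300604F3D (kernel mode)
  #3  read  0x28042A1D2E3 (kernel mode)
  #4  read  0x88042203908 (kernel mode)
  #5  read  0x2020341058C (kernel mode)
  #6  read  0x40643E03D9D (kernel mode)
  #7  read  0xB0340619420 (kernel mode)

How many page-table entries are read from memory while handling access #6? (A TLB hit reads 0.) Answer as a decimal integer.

Walk each access:
#0 VA=0xF874100EC73 (r,kernel):
  L0: frame=0x36 idx=31 entry=0x3A007 [P=1 RW=1 US=1 PS=0]
  L1: frame=0x3A idx=29 entry=0x3B007 [P=1 RW=1 US=1 PS=0]
  L2: frame=0x3B idx=8 entry=0x3F007 [P=1 RW=1 US=1 PS=0]
  L3: frame=0x3F idx=14 entry=0x40007 [P=1 RW=1 US=1 PS=0]
  ✓ 0x40C73  — 4 lookups
#1 VA=0xF874100EC73 (r,kernel):
  TLB hit vpn=0xF874100E → PA=0x40C73
#2 VA=0x38300604F3D (r,kernel):
  L0: frame=0x36 idx=7 entry=0x44007 [P=1 RW=1 US=1 PS=0]
  L1: frame=0x44 idx=12 entry=0x48007 [P=1 RW=1 US=1 PS=0]
  L2: frame=0x48 idx=3 entry=0x4B007 [P=1 RW=1 US=1 PS=0]
  L3: frame=0x4B idx=4 entry=0x4C007 [P=1 RW=1 US=1 PS=0]
  ✓ 0x4CF3D  — 4 lookups
#3 VA=0x28042A1D2E3 (r,kernel):
  L0: frame=0x36 idx=5 entry=0x4D007 [P=1 RW=1 US=1 PS=0]
  L1: frame=0x4D idx=1 entry=0x4F007 [P=1 RW=1 US=1 PS=0]
  L2: frame=0x4F idx=21 entry=0x51007 [P=1 RW=1 US=1 PS=0]
  L3: frame=0x51 idx=29 entry=0x54007 [P=1 RW=1 US=1 PS=0]
  ✓ 0x542E3  — 4 lookups
#4 VA=0x88042203908 (r,kernel):
  L0: frame=0x36 idx=17 entry=0x57007 [P=1 RW=1 US=1 PS=0]
  L1: frame=0x57 idx=1 entry=0x5A007 [P=1 RW=1 US=1 PS=0]
  L2: frame=0x5A idx=17 entry=0x5D007 [P=1 RW=1 US=1 PS=0]
  L3: frame=0x5D idx=3 entry=0x61007 [P=1 RW=1 US=1 PS=0]
  ✓ 0x61908  — 4 lookups
#5 VA=0x2020341058C (r,kernel):
  L0: frame=0x36 idx=4 entry=0x65007 [P=1 RW=1 US=1 PS=0]
  L1: frame=0x65 idx=8 entry=0x68007 [P=1 RW=1 US=1 PS=0]
  L2: frame=0x68 idx=26 entry=0x6C007 [P=1 RW=1 US=1 PS=0]
  L3: frame=0x6C idx=16 entry=0x6D007 [P=1 RW=1 US=1 PS=0]
  ✓ 0x6D58C  — 4 lookups
#6 VA=0x40643E03D9D (r,kernel):
  L0: frame=0x36 idx=8 entry=0x71007 [P=1 RW=1 US=1 PS=0]
  L1: frame=0x71 idx=25 entry=0x73007 [P=1 RW=1 US=1 PS=0]
  L2: frame=0x73 idx=31 entry=0x75007 [P=1 RW=1 US=1 PS=0]
  L3: frame=0x75 idx=3 entry=0x76007 [P=1 RW=1 US=1 PS=0]
  ✓ 0x76D9D  — 4 lookups
#7 VA=0xB0340619420 (r,kernel):
  L0: frame=0x36 idx=22 entry=0x77007 [P=1 RW=1 US=1 PS=0]
  L1: frame=0x77 idx=13 entry=0x79007 [P=1 RW=1 US=1 PS=0]
  L2: frame=0x79 idx=3 entry=0x7A007 [P=1 RW=1 US=1 PS=0]
  L3: frame=0x7A idx=25 entry=0x7D007 [P=1 RW=1 US=1 PS=0]
  ✓ 0x7D420  — 4 lookups

Entries read for #6: 4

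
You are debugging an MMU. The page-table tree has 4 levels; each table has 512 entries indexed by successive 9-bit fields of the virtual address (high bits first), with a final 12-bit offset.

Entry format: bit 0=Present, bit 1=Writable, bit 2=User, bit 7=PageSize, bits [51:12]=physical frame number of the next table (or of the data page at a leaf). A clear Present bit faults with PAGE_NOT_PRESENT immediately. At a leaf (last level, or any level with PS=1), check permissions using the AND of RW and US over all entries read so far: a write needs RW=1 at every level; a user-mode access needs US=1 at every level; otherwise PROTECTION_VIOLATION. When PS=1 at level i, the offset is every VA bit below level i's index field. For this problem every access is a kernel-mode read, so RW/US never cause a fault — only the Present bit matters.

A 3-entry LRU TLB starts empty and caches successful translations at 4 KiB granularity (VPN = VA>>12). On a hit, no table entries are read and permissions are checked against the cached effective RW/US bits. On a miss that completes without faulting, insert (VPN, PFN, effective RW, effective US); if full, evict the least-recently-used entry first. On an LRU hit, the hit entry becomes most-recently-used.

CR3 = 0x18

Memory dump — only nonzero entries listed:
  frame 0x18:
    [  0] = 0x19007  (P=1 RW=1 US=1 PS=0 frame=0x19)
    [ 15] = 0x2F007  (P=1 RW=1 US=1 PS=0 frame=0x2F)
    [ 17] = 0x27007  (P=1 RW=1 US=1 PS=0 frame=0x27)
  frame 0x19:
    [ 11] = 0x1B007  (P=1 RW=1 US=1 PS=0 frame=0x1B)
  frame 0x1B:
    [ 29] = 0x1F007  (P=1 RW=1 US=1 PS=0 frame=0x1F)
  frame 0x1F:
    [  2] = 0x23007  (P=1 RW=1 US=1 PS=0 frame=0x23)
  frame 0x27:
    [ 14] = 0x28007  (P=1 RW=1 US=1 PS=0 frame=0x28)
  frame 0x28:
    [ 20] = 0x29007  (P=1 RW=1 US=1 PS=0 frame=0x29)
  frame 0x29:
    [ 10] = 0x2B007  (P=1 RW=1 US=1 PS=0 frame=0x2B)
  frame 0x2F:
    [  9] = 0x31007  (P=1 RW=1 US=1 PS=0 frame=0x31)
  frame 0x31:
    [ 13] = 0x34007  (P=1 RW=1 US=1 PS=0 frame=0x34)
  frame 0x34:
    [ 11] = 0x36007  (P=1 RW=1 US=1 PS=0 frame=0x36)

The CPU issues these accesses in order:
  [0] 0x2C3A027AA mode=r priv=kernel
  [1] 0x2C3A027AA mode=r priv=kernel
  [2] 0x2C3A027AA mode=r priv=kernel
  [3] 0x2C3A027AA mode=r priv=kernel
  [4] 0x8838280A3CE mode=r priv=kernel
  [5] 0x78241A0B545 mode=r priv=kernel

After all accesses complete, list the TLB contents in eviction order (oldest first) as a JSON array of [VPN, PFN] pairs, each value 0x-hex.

Per-access translation:
#0 VA=0x2C3A027AA (r,kernel):
  L0 @0x18[0] → 0x19007  P=1,RW=1,US=1,PS=0
  L1 @0x19[11] → 0x1B007  P=1,RW=1,US=1,PS=0
  L2 @0x1B[29] → 0x1F007  P=1,RW=1,US=1,PS=0
  L3 @0x1F[2] → 0x23007  P=1,RW=1,US=1,PS=0
  → PA=0x237AA  (4 entries read)
#1 VA=0x2C3A027AA (r,kernel):
  TLB hit vpn=0x2C3A02 → PA=0x237AA
#2 VA=0x2C3A027AA (r,kernel):
  TLB hit vpn=0x2C3A02 → PA=0x237AA
#3 VA=0x2C3A027AA (r,kernel):
  TLB hit vpn=0x2C3A02 → PA=0x237AA
#4 VA=0x8838280A3CE (r,kernel):
  L0 @0x18[17] → 0x27007  P=1,RW=1,US=1,PS=0
  L1 @0x27[14] → 0x28007  P=1,RW=1,US=1,PS=0
  L2 @0x28[20] → 0x29007  P=1,RW=1,US=1,PS=0
  L3 @0x29[10] → 0x2B007  P=1,RW=1,US=1,PS=0
  → PA=0x2B3CE  (4 entries read)
#5 VA=0x78241A0B545 (r,kernel):
  L0 @0x18[15] → 0x2F007  P=1,RW=1,US=1,PS=0
  L1 @0x2F[9] → 0x31007  P=1,RW=1,US=1,PS=0
  L2 @0x31[13] → 0x34007  P=1,RW=1,US=1,PS=0
  L3 @0x34[11] → 0x36007  P=1,RW=1,US=1,PS=0
  → PA=0x36545  (4 entries read)

TLB: [["0x2C3A02", "0x23"], ["0x8838280A", "0x2B"], ["0x78241A0B", "0x36"]]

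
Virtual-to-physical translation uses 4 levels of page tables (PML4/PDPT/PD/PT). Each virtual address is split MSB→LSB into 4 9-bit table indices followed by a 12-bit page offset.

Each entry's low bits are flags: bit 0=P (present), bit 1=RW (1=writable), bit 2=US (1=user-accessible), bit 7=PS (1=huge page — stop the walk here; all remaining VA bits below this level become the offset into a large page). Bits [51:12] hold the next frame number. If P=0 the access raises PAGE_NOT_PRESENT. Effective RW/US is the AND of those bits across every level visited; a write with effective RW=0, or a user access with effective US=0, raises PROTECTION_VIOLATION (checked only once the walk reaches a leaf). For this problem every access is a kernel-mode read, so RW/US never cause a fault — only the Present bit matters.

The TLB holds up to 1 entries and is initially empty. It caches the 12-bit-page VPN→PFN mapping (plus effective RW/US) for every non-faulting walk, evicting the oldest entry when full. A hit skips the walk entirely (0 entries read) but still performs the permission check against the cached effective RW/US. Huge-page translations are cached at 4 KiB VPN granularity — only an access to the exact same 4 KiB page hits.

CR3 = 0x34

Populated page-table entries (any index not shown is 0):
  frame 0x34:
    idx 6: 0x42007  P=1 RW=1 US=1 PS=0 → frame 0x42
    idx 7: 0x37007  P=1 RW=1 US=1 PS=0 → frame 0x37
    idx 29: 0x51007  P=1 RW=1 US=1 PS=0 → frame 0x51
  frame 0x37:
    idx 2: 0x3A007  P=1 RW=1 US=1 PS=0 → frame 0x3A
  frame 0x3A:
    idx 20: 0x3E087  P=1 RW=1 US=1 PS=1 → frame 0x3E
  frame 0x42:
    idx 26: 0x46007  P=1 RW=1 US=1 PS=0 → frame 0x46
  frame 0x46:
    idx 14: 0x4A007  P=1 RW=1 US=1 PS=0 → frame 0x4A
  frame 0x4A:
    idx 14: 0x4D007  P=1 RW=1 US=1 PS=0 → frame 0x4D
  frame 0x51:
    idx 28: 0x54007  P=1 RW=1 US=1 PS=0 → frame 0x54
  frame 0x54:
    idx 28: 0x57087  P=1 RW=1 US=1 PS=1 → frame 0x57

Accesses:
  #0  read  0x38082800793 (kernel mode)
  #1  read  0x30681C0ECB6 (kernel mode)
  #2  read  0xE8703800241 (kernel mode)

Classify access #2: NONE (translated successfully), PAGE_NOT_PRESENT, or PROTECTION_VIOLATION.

Per-access translation:
#0 VA=0x38082800793 (r,kernel):
  lvl0: tbl 0x34, slot 7 ⇒ 0x37007 (P1/RW1/US1/PS0)
  lvl1: tbl 0x37, slot 2 ⇒ 0x3A007 (P1/RW1/US1/PS0)
  lvl2: tbl 0x3A, slot 20 ⇒ 0x3E087 (P1/RW1/US1/PS1)
  ✓ 0x3E793 (huge @L2)  — 3 lookups
#1 VA=0x30681C0ECB6 (r,kernel):
  lvl0: tbl 0x34, slot 6 ⇒ 0x42007 (P1/RW1/US1/PS0)
  lvl1: tbl 0x42, slot 26 ⇒ 0x46007 (P1/RW1/US1/PS0)
  lvl2: tbl 0x46, slot 14 ⇒ 0x4A007 (P1/RW1/US1/PS0)
  lvl3: tbl 0x4A, slot 14 ⇒ 0x4D007 (P1/RW1/US1/PS0)
  ✓ 0x4DCB6  — 4 lookups
#2 VA=0xE8703800241 (r,kernel):
  lvl0: tbl 0x34, slot 29 ⇒ 0x51007 (P1/RW1/US1/PS0)
  lvl1: tbl 0x51, slot 28 ⇒ 0x54007 (P1/RW1/US1/PS0)
  lvl2: tbl 0x54, slot 28 ⇒ 0x57087 (P1/RW1/US1/PS1)
  ✓ 0x57241 (huge @L2)  — 3 lookups

Access #2 fault: NONE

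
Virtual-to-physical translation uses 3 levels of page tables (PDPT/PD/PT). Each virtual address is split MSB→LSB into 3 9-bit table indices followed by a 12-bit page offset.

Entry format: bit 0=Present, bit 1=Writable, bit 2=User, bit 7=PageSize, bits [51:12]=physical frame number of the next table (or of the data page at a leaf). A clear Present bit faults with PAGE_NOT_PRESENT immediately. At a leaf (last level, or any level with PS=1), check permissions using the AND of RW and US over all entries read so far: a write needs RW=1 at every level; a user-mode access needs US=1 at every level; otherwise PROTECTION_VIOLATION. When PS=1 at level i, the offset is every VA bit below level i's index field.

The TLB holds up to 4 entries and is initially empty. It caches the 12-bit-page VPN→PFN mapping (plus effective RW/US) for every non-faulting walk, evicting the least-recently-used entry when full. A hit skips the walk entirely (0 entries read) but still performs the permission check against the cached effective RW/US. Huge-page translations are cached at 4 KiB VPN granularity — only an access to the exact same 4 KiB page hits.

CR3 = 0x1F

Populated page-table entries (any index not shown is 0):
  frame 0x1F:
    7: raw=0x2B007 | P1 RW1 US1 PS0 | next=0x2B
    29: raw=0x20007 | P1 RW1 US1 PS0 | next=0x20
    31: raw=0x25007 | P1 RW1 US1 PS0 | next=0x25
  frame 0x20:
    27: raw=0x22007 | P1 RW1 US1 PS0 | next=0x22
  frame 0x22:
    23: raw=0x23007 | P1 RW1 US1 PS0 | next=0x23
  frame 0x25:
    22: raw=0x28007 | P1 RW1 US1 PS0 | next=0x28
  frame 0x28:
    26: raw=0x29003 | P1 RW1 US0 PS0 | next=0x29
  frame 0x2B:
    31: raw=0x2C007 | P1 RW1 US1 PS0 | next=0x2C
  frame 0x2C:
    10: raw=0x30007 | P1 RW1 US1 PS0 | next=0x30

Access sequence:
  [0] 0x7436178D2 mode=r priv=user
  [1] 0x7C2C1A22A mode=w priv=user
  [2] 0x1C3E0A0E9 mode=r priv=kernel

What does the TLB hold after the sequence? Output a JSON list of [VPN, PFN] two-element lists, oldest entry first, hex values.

Trace:
#0 VA=0x7436178D2 (r,user):
  L0 @0x1F[29] → 0x20007  P=1,RW=1,US=1,PS=0
  L1 @0x20[27] → 0x22007  P=1,RW=1,US=1,PS=0
  L2 @0x22[23] → 0x23007  P=1,RW=1,US=1,PS=0
  ⇒ phys 0x238D2  [3 reads]
#1 VA=0x7C2C1A22A (w,user):
  L0 @0x1F[31] → 0x25007  P=1,RW=1,US=1,PS=0
  L1 @0x25[22] → 0x28007  P=1,RW=1,US=1,PS=0
  L2 @0x28[26] → 0x29003  P=1,RW=1,US=0,PS=0
  ⇒ fault: PROTECTION_VIOLATION  — 3 lookups
#2 VA=0x1C3E0A0E9 (r,kernel):
  L0 @0x1F[7] → 0x2B007  P=1,RW=1,US=1,PS=0
  L1 @0x2B[31] → 0x2C007  P=1,RW=1,US=1,PS=0
  L2 @0x2C[10] → 0x30007  P=1,RW=1,US=1,PS=0
  ⇒ phys 0x300E9  [3 reads]

TLB: [["0x743617", "0x23"], ["0x1C3E0A", "0x30"]]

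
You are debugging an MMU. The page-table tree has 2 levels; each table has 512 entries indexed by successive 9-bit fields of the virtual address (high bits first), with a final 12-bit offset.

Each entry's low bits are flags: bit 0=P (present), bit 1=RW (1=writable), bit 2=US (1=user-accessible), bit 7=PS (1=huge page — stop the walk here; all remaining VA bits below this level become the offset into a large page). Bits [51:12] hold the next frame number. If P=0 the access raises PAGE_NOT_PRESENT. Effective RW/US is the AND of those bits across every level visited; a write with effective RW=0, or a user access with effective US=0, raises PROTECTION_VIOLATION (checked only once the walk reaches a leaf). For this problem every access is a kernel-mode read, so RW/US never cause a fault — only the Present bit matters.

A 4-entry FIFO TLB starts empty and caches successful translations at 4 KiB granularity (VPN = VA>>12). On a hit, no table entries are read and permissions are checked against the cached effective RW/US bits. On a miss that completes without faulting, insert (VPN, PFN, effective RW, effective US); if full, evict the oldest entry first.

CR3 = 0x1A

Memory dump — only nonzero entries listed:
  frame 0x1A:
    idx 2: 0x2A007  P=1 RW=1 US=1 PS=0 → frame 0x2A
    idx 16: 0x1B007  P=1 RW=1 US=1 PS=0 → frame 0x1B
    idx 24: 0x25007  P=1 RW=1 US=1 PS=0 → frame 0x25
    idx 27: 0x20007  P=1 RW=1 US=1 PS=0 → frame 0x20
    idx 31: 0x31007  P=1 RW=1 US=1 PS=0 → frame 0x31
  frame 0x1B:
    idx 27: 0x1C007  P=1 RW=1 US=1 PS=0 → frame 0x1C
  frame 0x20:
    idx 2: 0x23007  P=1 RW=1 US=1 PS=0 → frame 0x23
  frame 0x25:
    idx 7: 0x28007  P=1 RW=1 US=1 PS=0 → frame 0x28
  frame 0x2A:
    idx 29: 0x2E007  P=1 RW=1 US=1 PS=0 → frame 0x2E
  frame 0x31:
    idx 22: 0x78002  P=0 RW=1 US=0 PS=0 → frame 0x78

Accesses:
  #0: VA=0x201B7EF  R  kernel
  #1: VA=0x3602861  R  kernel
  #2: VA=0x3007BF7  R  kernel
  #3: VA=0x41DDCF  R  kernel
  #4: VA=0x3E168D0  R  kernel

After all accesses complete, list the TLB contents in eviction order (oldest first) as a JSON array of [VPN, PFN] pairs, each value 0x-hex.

Per-access translation:
#0 VA=0x201B7EF (r,kernel):
  lvl0: tbl 0x1A, slot 16 ⇒ 0x1B007 (P1/RW1/US1/PS0)
  lvl1: tbl 0x1B, slot 27 ⇒ 0x1C007 (P1/RW1/US1/PS0)
  ⇒ phys 0x1C7EF  [2 reads]
#1 VA=0x3602861 (r,kernel):
  lvl0: tbl 0x1A, slot 27 ⇒ 0x20007 (P1/RW1/US1/PS0)
  lvl1: tbl 0x20, slot 2 ⇒ 0x23007 (P1/RW1/US1/PS0)
  ⇒ phys 0x23861  [2 reads]
#2 VA=0x3007BF7 (r,kernel):
  lvl0: tbl 0x1A, slot 24 ⇒ 0x25007 (P1/RW1/US1/PS0)
  lvl1: tbl 0x25, slot 7 ⇒ 0x28007 (P1/RW1/US1/PS0)
  ⇒ phys 0x28BF7  [2 reads]
#3 VA=0x41DDCF (r,kernel):
  lvl0: tbl 0x1A, slot 2 ⇒ 0x2A007 (P1/RW1/US1/PS0)
  lvl1: tbl 0x2A, slot 29 ⇒ 0x2E007 (P1/RW1/US1/PS0)
  ⇒ phys 0x2EDCF  [2 reads]
#4 VA=0x3E168D0 (r,kernel):
  lvl0: tbl 0x1A, slot 31 ⇒ 0x31007 (P1/RW1/US1/PS0)
  lvl1: tbl 0x31, slot 22 ⇒ 0x78002 (P0/RW1/US0/PS0)
  ✗ PAGE_NOT_PRESENT  [2 reads]

TLB: [["0x201B", "0x1C"], ["0x3602", "0x23"], ["0x3007", "0x28"], ["0x41D", "0x2E"]]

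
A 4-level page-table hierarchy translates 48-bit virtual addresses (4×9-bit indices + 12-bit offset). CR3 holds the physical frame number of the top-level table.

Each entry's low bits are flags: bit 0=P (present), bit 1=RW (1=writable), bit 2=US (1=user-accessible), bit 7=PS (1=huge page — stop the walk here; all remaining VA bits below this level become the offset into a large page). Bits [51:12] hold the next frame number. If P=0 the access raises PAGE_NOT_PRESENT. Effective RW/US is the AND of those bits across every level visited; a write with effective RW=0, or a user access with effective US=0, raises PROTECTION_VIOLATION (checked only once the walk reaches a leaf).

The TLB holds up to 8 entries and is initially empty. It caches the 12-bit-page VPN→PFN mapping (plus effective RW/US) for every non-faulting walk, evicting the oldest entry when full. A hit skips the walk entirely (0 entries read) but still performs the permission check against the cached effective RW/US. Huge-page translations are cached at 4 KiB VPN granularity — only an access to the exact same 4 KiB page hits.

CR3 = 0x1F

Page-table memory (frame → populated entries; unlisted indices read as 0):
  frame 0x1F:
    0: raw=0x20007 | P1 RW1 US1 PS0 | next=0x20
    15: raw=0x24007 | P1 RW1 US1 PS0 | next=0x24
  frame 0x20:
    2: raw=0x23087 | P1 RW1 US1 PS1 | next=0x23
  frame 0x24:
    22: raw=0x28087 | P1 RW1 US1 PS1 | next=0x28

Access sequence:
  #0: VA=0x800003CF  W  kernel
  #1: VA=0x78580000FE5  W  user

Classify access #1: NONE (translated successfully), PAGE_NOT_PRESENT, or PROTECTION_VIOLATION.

Trace:
#0 VA=0x800003CF (w,kernel):
  lvl0: tbl 0x1F, slot 0 ⇒ 0x20007 (P1/RW1/US1/PS0)
  lvl1: tbl 0x20, slot 2 ⇒ 0x23087 (P1/RW1/US1/PS1)
  ✓ 0x233CF (huge @L1)  — 2 lookups
#1 VA=0x78580000FE5 (w,user):
  lvl0: tbl 0x1F, slot 15 ⇒ 0x24007 (P1/RW1/US1/PS0)
  lvl1: tbl 0x24, slot 22 ⇒ 0x28087 (P1/RW1/US1/PS1)
  ✓ 0x28FE5 (huge @L1)  — 2 lookups

Access #1 fault: NONE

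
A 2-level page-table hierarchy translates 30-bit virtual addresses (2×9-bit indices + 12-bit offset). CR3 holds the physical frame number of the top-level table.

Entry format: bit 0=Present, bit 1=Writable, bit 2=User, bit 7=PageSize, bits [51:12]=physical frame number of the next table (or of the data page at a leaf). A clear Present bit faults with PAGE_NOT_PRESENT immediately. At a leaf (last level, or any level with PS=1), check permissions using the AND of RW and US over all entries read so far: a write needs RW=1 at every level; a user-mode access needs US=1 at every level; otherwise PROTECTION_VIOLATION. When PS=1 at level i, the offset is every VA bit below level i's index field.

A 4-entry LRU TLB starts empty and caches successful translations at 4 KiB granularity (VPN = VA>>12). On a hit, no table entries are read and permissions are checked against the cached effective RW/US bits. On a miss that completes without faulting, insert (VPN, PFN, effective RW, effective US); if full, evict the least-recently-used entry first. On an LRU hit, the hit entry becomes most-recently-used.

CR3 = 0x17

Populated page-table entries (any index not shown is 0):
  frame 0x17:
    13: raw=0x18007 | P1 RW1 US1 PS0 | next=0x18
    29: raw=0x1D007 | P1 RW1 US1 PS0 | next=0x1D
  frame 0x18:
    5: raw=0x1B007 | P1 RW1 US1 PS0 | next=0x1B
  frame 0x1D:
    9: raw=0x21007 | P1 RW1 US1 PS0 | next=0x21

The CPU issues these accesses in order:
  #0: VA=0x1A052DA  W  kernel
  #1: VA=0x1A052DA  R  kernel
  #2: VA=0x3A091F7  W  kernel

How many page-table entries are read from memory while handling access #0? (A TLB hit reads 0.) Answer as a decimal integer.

Per-access translation:
#0 VA=0x1A052DA (w,kernel):
  L0 @0x17[13] → 0x18007  P=1,RW=1,US=1,PS=0
  L1 @0x18[5] → 0x1B007  P=1,RW=1,US=1,PS=0
  ✓ 0x1B2DA  — 2 lookups
#1 VA=0x1A052DA (r,kernel):
  TLB hit vpn=0x1A05 → PA=0x1B2DA
#2 VA=0x3A091F7 (w,kernel):
  L0 @0x17[29] → 0x1D007  P=1,RW=1,US=1,PS=0
  L1 @0x1D[9] → 0x21007  P=1,RW=1,US=1,PS=0
  ✓ 0x211F7  — 2 lookups

Entries read for #0: 2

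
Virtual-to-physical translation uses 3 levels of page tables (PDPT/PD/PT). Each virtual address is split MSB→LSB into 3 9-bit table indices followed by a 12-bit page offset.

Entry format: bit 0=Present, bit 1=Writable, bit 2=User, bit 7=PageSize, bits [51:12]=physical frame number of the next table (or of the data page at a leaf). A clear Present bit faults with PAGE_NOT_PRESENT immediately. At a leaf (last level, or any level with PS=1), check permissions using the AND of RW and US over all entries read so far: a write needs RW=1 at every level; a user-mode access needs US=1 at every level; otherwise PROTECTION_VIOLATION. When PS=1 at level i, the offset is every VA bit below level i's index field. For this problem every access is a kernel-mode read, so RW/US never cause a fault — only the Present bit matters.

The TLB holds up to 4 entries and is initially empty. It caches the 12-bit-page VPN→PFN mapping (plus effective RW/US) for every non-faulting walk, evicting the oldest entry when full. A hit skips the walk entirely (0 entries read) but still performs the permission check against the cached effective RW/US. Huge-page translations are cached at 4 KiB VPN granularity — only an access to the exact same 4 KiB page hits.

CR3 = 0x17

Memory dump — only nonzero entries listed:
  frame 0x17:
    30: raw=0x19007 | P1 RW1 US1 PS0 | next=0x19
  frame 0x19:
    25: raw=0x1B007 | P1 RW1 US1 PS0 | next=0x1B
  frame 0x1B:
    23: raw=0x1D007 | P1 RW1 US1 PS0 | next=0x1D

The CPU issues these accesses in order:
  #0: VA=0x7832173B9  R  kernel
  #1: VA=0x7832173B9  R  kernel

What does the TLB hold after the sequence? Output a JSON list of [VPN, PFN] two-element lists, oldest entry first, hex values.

Walk each access:
#0 VA=0x7832173B9 (r,kernel):
  L0: frame=0x17 idx=30 entry=0x19007 [P=1 RW=1 US=1 PS=0]
  L1: frame=0x19 idx=25 entry=0x1B007 [P=1 RW=1 US=1 PS=0]
  L2: frame=0x1B idx=23 entry=0x1D007 [P=1 RW=1 US=1 PS=0]
  ⇒ phys 0x1D3B9  [3 reads]
#1 VA=0x7832173B9 (r,kernel):
  TLB hit vpn=0x783217 → PA=0x1D3B9

TLB: [["0x783217", "0x1D"]]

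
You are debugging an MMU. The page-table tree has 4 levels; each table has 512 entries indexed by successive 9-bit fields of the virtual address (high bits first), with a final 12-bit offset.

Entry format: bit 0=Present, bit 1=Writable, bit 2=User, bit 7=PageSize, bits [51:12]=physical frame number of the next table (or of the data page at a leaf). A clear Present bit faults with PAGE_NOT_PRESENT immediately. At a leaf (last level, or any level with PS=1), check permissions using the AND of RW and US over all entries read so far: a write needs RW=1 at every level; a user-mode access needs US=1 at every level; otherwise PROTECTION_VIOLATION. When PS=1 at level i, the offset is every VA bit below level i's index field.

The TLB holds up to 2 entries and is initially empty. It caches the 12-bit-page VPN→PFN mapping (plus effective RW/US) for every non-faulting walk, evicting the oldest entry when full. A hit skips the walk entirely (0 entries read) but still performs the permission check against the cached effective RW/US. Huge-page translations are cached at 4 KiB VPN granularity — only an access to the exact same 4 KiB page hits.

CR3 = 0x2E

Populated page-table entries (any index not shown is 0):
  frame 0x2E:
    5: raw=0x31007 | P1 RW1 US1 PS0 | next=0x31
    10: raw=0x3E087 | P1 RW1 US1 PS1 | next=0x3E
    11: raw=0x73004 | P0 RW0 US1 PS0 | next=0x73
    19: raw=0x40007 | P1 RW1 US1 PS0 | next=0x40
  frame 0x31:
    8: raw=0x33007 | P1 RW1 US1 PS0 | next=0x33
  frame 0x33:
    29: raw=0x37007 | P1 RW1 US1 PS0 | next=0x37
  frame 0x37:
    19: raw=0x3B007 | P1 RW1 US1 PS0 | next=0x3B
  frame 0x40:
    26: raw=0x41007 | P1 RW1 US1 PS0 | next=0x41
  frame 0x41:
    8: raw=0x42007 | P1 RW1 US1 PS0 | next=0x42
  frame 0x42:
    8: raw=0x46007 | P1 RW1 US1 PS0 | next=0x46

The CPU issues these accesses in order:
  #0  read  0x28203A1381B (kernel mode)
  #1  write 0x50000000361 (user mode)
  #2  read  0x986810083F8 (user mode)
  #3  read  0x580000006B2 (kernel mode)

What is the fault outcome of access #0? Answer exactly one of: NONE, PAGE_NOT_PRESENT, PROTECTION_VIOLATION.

Walk each access:
#0 VA=0x28203A1381B (r,kernel):
  L0: frame=0x2E idx=5 entry=0x31007 [P=1 RW=1 US=1 PS=0]
  L1: frame=0x31 idx=8 entry=0x33007 [P=1 RW=1 US=1 PS=0]
  L2: frame=0x33 idx=29 entry=0x37007 [P=1 RW=1 US=1 PS=0]
  L3: frame=0x37 idx=19 entry=0x3B007 [P=1 RW=1 US=1 PS=0]
  → PA=0x3B81B  (4 entries read)
#1 VA=0x50000000361 (w,user):
  L0: frame=0x2E idx=10 entry=0x3E087 [P=1 RW=1 US=1 PS=1]
  → PA=0x3E361 (huge @L0)  (1 entries read)
#2 VA=0x986810083F8 (r,user):
  L0: frame=0x2E idx=19 entry=0x40007 [P=1 RW=1 US=1 PS=0]
  L1: frame=0x40 idx=26 entry=0x41007 [P=1 RW=1 US=1 PS=0]
  L2: frame=0x41 idx=8 entry=0x42007 [P=1 RW=1 US=1 PS=0]
  L3: frame=0x42 idx=8 entry=0x46007 [P=1 RW=1 US=1 PS=0]
  → PA=0x463F8  (4 entries read)
#3 VA=0x580000006B2 (r,kernel):
  L0: frame=0x2E idx=11 entry=0x73004 [P=0 RW=0 US=1 PS=0]
  ⇒ fault: PAGE_NOT_PRESENT  — 1 lookups

Access #0 fault: NONE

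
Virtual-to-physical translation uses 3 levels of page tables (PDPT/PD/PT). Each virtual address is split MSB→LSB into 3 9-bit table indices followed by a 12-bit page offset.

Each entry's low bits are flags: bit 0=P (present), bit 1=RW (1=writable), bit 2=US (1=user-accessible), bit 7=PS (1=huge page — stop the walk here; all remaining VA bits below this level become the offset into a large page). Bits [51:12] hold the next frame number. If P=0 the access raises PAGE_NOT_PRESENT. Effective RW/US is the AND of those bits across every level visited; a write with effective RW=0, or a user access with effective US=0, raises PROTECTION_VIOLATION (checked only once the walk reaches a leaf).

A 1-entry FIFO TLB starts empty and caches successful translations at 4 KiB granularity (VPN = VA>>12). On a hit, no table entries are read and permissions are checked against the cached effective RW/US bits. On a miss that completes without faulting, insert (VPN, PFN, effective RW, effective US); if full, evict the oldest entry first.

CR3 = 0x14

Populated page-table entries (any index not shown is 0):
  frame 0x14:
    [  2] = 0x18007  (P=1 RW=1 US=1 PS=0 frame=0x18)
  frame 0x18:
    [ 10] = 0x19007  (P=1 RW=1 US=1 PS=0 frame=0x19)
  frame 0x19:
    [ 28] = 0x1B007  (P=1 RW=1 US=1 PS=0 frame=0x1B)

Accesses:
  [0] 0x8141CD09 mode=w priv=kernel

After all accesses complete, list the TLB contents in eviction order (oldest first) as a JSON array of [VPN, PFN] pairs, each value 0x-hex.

Walk each access:
#0 VA=0x8141CD09 (w,kernel):
  lvl0: tbl 0x14, slot 2 ⇒ 0x18007 (P1/RW1/US1/PS0)
  lvl1: tbl 0x18, slot 10 ⇒ 0x19007 (P1/RW1/US1/PS0)
  lvl2: tbl 0x19, slot 28 ⇒ 0x1B007 (P1/RW1/US1/PS0)
  ✓ 0x1BD09  — 3 lookups

TLB: [["0x8141C", "0x1B"]]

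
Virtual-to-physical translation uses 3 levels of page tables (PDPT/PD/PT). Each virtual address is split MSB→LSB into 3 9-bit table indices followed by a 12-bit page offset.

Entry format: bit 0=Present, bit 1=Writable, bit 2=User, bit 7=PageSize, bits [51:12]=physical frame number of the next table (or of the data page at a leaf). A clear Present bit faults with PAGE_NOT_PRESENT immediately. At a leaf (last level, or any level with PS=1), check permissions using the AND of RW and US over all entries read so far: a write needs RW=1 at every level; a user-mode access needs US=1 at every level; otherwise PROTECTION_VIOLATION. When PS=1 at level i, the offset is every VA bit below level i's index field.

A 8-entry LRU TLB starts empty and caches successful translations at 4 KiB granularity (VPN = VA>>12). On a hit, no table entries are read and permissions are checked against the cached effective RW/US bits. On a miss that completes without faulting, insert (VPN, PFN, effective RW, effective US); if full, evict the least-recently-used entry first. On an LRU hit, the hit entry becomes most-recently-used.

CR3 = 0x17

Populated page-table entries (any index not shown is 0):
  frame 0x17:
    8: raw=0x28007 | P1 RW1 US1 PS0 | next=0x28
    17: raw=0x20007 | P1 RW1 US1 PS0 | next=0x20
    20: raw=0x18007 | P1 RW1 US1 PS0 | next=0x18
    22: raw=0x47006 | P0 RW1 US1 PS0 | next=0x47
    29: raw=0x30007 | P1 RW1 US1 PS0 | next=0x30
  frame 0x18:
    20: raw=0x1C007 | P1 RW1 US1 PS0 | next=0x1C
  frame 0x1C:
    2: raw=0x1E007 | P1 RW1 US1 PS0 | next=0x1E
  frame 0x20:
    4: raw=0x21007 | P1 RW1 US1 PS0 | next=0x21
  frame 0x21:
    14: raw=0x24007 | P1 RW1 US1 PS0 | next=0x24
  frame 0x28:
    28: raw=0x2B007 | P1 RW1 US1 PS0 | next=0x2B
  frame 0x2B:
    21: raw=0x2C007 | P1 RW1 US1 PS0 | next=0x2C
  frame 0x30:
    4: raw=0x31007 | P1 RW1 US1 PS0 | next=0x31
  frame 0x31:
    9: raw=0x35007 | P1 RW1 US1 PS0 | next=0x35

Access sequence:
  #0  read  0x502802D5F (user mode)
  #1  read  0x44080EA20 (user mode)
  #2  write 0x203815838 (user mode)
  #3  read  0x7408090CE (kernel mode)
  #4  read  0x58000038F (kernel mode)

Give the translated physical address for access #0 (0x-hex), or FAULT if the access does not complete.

Per-access translation:
#0 VA=0x502802D5F (r,user):
  lvl0: tbl 0x17, slot 20 ⇒ 0x18007 (P1/RW1/US1/PS0)
  lvl1: tbl 0x18, slot 20 ⇒ 0x1C007 (P1/RW1/US1/PS0)
  lvl2: tbl 0x1C, slot 2 ⇒ 0x1E007 (P1/RW1/US1/PS0)
  → PA=0x1ED5F  (3 entries read)
#1 VA=0x44080EA20 (r,user):
  lvl0: tbl 0x17, slot 17 ⇒ 0x20007 (P1/RW1/US1/PS0)
  lvl1: tbl 0x20, slot 4 ⇒ 0x21007 (P1/RW1/US1/PS0)
  lvl2: tbl 0x21, slot 14 ⇒ 0x24007 (P1/RW1/US1/PS0)
  → PA=0x24A20  (3 entries read)
#2 VA=0x203815838 (w,user):
  lvl0: tbl 0x17, slot 8 ⇒ 0x28007 (P1/RW1/US1/PS0)
  lvl1: tbl 0x28, slot 28 ⇒ 0x2B007 (P1/RW1/US1/PS0)
  lvl2: tbl 0x2B, slot 21 ⇒ 0x2C007 (P1/RW1/US1/PS0)
  → PA=0x2C838  (3 entries read)
#3 VA=0x7408090CE (r,kernel):
  lvl0: tbl 0x17, slot 29 ⇒ 0x30007 (P1/RW1/US1/PS0)
  lvl1: tbl 0x30, slot 4 ⇒ 0x31007 (P1/RW1/US1/PS0)
  lvl2: tbl 0x31, slot 9 ⇒ 0x35007 (P1/RW1/US1/PS0)
  → PA=0x350CE  (3 entries read)
#4 VA=0x58000038F (r,kernel):
  lvl0: tbl 0x17, slot 22 ⇒ 0x47006 (P0/RW1/US1/PS0)
  ✗ PAGE_NOT_PRESENT  [1 reads]

Access #0 PA: 0x1ED5F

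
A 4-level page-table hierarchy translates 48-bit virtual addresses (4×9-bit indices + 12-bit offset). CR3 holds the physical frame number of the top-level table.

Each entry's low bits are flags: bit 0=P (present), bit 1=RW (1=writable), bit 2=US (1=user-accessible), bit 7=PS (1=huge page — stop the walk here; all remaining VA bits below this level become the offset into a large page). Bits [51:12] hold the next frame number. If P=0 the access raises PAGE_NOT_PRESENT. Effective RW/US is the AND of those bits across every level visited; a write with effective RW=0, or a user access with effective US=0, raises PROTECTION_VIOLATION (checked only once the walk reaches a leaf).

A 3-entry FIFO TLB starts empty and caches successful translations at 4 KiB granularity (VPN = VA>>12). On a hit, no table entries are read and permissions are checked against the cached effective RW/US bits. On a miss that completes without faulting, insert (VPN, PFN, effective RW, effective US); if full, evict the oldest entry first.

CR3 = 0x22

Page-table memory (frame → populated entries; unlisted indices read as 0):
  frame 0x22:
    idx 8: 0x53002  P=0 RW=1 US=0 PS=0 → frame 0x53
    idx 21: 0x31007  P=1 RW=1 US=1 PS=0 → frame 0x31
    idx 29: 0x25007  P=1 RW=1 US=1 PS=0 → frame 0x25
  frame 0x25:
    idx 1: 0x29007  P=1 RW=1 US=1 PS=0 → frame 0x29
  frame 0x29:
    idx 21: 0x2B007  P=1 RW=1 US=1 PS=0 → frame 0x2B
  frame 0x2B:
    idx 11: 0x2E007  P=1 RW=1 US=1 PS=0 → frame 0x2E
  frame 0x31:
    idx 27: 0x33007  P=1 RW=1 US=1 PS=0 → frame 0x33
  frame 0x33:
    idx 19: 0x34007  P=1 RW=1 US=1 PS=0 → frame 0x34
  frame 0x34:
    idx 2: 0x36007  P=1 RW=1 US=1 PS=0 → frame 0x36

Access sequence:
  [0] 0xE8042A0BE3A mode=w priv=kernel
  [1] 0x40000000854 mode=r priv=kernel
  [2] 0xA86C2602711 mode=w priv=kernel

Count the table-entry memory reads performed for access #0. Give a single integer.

Per-access translation:
#0 VA=0xE8042A0BE3A (w,kernel):
  L0 @0x22[29] → 0x25007  P=1,RW=1,US=1,PS=0
  L1 @0x25[1] → 0x29007  P=1,RW=1,US=1,PS=0
  L2 @0x29[21] → 0x2B007  P=1,RW=1,US=1,PS=0
  L3 @0x2B[11] → 0x2E007  P=1,RW=1,US=1,PS=0
  → PA=0x2EE3A  (4 entries read)
#1 VA=0x40000000854 (r,kernel):
  L0 @0x22[8] → 0x53002  P=0,RW=1,US=0,PS=0
  ✗ PAGE_NOT_PRESENT  [1 reads]
#2 VA=0xA86C2602711 (w,kernel):
  L0 @0x22[21] → 0x31007  P=1,RW=1,US=1,PS=0
  L1 @0x31[27] → 0x33007  P=1,RW=1,US=1,PS=0
  L2 @0x33[19] → 0x34007  P=1,RW=1,US=1,PS=0
  L3 @0x34[2] → 0x36007  P=1,RW=1,US=1,PS=0
  → PA=0x36711  (4 entries read)

Entries read for #0: 4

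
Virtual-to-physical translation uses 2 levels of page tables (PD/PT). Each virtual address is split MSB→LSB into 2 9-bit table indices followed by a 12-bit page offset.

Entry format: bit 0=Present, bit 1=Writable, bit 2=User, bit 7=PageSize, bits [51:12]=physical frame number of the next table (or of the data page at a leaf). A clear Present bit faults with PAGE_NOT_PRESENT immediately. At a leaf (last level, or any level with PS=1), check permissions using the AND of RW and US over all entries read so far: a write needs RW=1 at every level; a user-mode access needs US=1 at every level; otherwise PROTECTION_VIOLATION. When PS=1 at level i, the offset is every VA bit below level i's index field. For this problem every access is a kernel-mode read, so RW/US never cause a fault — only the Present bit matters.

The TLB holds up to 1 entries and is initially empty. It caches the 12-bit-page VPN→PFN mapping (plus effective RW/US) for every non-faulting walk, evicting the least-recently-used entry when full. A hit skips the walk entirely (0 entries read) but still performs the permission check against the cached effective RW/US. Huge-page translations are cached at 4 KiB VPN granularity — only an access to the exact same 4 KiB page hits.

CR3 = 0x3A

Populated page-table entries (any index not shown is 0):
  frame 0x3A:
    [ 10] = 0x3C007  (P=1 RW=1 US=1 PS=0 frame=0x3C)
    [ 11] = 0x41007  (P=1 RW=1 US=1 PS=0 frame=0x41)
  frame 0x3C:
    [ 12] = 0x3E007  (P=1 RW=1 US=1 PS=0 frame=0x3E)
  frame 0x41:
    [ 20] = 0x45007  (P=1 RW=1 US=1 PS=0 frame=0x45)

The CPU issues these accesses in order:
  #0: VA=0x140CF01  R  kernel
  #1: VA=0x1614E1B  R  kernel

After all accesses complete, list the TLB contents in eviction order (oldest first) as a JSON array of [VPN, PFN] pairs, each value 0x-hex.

Per-access translation:
#0 VA=0x140CF01 (r,kernel):
  [0] read 0x3A idx=10: raw=0x3C007 flags P=1 W=1 U=1 S=0
  [1] read 0x3C idx=12: raw=0x3E007 flags P=1 W=1 U=1 S=0
  → PA=0x3EF01  (2 entries read)
#1 VA=0x1614E1B (r,kernel):
  [0] read 0x3A idx=11: raw=0x41007 flags P=1 W=1 U=1 S=0
  [1] read 0x41 idx=20: raw=0x45007 flags P=1 W=1 U=1 S=0
  → PA=0x45E1B  (2 entries read)

TLB: [["0x1614", "0x45"]]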